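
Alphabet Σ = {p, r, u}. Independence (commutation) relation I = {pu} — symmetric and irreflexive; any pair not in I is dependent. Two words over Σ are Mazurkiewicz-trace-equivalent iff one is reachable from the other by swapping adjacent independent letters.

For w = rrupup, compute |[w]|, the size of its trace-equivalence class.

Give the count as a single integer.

0(r) covers ∅
1(r) covers 0:r
2(u) covers 1:r
3(p) covers 1:r
4(u) covers 2:u
5(p) covers 3:p
floor of heap: 0:r
completions by unplaced set U, small U first (add the entries for U minus each lowest piece of U):
  |U|=1: {4}:1  {5}:1
  |U|=2: {2,4}:1  {3,5}:1  {4,5}:2
  |U|=3: {2,4,5}:3  {3,4,5}:3
  |U|=4: {2,3,4,5}:6
  start at 0(r): 6

6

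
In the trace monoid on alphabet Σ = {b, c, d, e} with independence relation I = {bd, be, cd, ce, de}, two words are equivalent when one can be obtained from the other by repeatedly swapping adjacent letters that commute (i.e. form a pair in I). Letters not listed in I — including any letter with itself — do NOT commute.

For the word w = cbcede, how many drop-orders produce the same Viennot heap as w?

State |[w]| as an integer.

drop 0:c onto floor
drop 1:b onto {0:c}
drop 2:c onto {1:b}
drop 3:e onto floor
drop 4:d onto floor
drop 5:e onto {3:e}
ground layer = {0:c, 3:e, 4:d}
drop-orders for the pieces not yet dropped (sum over which currently-grounded one goes next):
  1 to go: {2} 1  {4} 1  {5} 1
  2 to go: {1,2} 1  {2,4} 2  {2,5} 2  {3,5} 1  {4,5} 2
  3 to go: {0,1,2} 1  {1,2,4} 3  {1,2,5} 3  {2,3,5} 3  {2,4,5} 6  {3,4,5} 3
  4 to go: {0,1,2,4} 4  {0,1,2,5} 4  {1,2,3,5} 6  {1,2,4,5} 12  {2,3,4,5} 12
  if 0:c drops first: 30 orders
  if 3:e drops first: 20 orders
  if 4:d drops first: 10 orders
heap linearizations: 60

60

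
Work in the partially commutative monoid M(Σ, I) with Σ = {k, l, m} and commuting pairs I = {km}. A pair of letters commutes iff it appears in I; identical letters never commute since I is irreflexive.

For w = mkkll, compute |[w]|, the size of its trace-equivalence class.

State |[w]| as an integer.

#0=m has no predecessor
#1=k has no predecessor
#2=k depends on [1:k]
#3=l depends on [0:m, 2:k]
#4=l depends on [3:l]
sources: [0:m, 1:k]
N(rest) = Σ N(rest − s) over sources s of rest; N(one piece) = 1:
  size 1 → [4]=1
  size 2 → [3,4]=1
  size 3 → [0,3,4]=1  [2,3,4]=1
  first=0(m) contributes 1
  first=1(k) contributes 2
|[w]| = 3

3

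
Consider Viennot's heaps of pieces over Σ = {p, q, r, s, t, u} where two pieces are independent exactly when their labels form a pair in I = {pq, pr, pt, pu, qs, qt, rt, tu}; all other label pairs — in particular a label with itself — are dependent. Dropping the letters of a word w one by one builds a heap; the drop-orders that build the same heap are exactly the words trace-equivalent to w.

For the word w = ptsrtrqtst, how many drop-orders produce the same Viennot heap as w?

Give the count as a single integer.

44

drop 0:p onto floor
drop 1:t onto floor
drop 2:s onto {0:p, 1:t}
drop 3:r onto {2:s}
drop 4:t onto {2:s}
drop 5:r onto {3:r}
drop 6:q onto {5:r}
drop 7:t onto {4:t}
drop 8:s onto {5:r, 7:t}
drop 9:t onto {8:s}
ground layer = {0:p, 1:t}
drop-orders for the pieces not yet dropped (sum over which currently-grounded one goes next):
  1 to go: {6} 1  {9} 1
  2 to go: {6,9} 2  {8,9} 1
  3 to go: {6,8,9} 3  {7,8,9} 1
  4 to go: {4,7,8,9} 1  {5,6,8,9} 3  {6,7,8,9} 4
  5 to go: {3,5,6,8,9} 3  {4,6,7,8,9} 5  {5,6,7,8,9} 7
  6 to go: {3,5,6,7,8,9} 10  {4,5,6,7,8,9} 12
  7 to go: {3,4,5,6,7,8,9} 22
  8 to go: {2,3,4,5,6,7,8,9} 22
  if 0:p drops first: 22 orders
  if 1:t drops first: 22 orders
heap linearizations: 44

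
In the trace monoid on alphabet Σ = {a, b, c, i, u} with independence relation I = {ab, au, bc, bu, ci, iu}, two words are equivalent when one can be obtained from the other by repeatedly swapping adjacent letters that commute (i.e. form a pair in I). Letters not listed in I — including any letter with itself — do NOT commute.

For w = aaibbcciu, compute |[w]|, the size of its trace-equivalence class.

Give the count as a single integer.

#0=a has no predecessor
#1=a depends on [0:a]
#2=i depends on [1:a]
#3=b depends on [2:i]
#4=b depends on [3:b]
#5=c depends on [1:a]
#6=c depends on [5:c]
#7=i depends on [4:b]
#8=u depends on [6:c]
sources: [0:a]
N(rest) = Σ N(rest − s) over sources s of rest; N(one piece) = 1:
  size 1 → [7]=1  [8]=1
  size 2 → [4,7]=1  [6,8]=1  [7,8]=2
  size 3 → [3,4,7]=1  [4,7,8]=3  [5,6,8]=1  [6,7,8]=3
  size 4 → [2,3,4,7]=1  [3,4,7,8]=4  [4,6,7,8]=6  [5,6,7,8]=4
  size 5 → [2,3,4,7,8]=5  [3,4,6,7,8]=10  [4,5,6,7,8]=10
  size 6 → [2,3,4,6,7,8]=15  [3,4,5,6,7,8]=20
  size 7 → [2,3,4,5,6,7,8]=35
  first=0(a) contributes 35

35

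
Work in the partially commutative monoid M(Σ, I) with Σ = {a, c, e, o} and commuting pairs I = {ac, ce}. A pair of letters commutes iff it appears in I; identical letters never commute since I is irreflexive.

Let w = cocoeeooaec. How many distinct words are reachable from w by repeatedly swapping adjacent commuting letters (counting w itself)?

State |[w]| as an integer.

0(c) covers ∅
1(o) covers 0:c
2(c) covers 1:o
3(o) covers 2:c
4(e) covers 3:o
5(e) covers 4:e
6(o) covers 5:e
7(o) covers 6:o
8(a) covers 7:o
9(e) covers 8:a
10(c) covers 7:o
floor of heap: 0:c
completions by unplaced set U, small U first (add the entries for U minus each lowest piece of U):
  |U|=1: {9}:1  {10}:1
  |U|=2: {8,9}:1  {9,10}:2
  |U|=3: {8,9,10}:3
  |U|=4: {7,8,9,10}:3
  |U|=5: {6,7,8,9,10}:3
  |U|=6: {5,6,7,8,9,10}:3
  |U|=7: {4,5,6,7,8,9,10}:3
  |U|=8: {3,4,5,6,7,8,9,10}:3
  |U|=9: {2,3,4,5,6,7,8,9,10}:3
  start at 0(c): 3

3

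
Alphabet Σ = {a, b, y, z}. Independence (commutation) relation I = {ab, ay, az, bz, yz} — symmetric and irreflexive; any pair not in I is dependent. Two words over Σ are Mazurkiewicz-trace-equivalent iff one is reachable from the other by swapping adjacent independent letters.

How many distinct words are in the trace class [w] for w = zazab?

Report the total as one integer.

30

drop 0:z onto floor
drop 1:a onto floor
drop 2:z onto {0:z}
drop 3:a onto {1:a}
drop 4:b onto floor
ground layer = {0:z, 1:a, 4:b}
drop-orders for the pieces not yet dropped (sum over which currently-grounded one goes next):
  1 to go: {2} 1  {3} 1  {4} 1
  2 to go: {0,2} 1  {1,3} 1  {2,3} 2  {2,4} 2  {3,4} 2
  3 to go: {0,2,3} 3  {0,2,4} 3  {1,2,3} 3  {1,3,4} 3  {2,3,4} 6
  if 0:z drops first: 12 orders
  if 1:a drops first: 12 orders
  if 4:b drops first: 6 orders
heap linearizations: 30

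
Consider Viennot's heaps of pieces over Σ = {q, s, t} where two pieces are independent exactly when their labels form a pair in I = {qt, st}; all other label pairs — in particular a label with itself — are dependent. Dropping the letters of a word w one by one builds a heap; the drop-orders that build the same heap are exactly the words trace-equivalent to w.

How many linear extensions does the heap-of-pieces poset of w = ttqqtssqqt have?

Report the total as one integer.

210

piece 0:t — minimal
piece 1:t rests on {0:t}
piece 2:q — minimal
piece 3:q rests on {2:q}
piece 4:t rests on {1:t}
piece 5:s rests on {3:q}
piece 6:s rests on {5:s}
piece 7:q rests on {6:s}
piece 8:q rests on {7:q}
piece 9:t rests on {4:t}
minimal pieces: {0:t, 2:q}
ways to finish when only these pieces remain (= sum over removing one remaining piece with nothing left below it):
  1 left: {8}→1  {9}→1
  2 left: {4,9}→1  {7,8}→1  {8,9}→2
  3 left: {1,4,9}→1  {4,8,9}→3  {6,7,8}→1  {7,8,9}→3
  4 left: {0,1,4,9}→1  {1,4,8,9}→4  {4,7,8,9}→6  {5,6,7,8}→1  {6,7,8,9}→4
  5 left: {0,1,4,8,9}→5  {1,4,7,8,9}→10  {3,5,6,7,8}→1  {4,6,7,8,9}→10  {5,6,7,8,9}→5
  6 left: {0,1,4,7,8,9}→15  {1,4,6,7,8,9}→20  {2,3,5,6,7,8}→1  {3,5,6,7,8,9}→6  {4,5,6,7,8,9}→15
  7 left: {0,1,4,6,7,8,9}→35  {1,4,5,6,7,8,9}→35  {2,3,5,6,7,8,9}→7  {3,4,5,6,7,8,9}→21
  8 left: {0,1,4,5,6,7,8,9}→70  {1,3,4,5,6,7,8,9}→56  {2,3,4,5,6,7,8,9}→28
  placing 0:t first → 84 extensions
  placing 2:q first → 126 extensions
total linear extensions = 210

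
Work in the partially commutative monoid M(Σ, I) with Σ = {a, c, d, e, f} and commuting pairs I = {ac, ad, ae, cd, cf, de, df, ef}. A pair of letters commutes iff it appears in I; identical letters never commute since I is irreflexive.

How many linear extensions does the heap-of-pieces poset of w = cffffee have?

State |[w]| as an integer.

35

0(c) covers ∅
1(f) covers ∅
2(f) covers 1:f
3(f) covers 2:f
4(f) covers 3:f
5(e) covers 0:c
6(e) covers 5:e
floor of heap: 0:c, 1:f
completions by unplaced set U, small U first (add the entries for U minus each lowest piece of U):
  |U|=1: {4}:1  {6}:1
  |U|=2: {3,4}:1  {4,6}:2  {5,6}:1
  |U|=3: {0,5,6}:1  {2,3,4}:1  {3,4,6}:3  {4,5,6}:3
  |U|=4: {0,4,5,6}:4  {1,2,3,4}:1  {2,3,4,6}:4  {3,4,5,6}:6
  |U|=5: {0,3,4,5,6}:10  {1,2,3,4,6}:5  {2,3,4,5,6}:10
  start at 0(c): 15
  start at 1(f): 20
sum over floor = 35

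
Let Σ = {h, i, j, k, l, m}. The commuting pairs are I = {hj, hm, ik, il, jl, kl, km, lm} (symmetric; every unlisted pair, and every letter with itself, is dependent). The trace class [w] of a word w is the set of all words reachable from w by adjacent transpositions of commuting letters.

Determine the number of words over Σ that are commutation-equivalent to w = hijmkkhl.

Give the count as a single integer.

5

0(h) covers ∅
1(i) covers 0:h
2(j) covers 1:i
3(m) covers 2:j
4(k) covers 2:j
5(k) covers 4:k
6(h) covers 5:k
7(l) covers 6:h
floor of heap: 0:h
completions by unplaced set U, small U first (add the entries for U minus each lowest piece of U):
  |U|=1: {3}:1  {7}:1
  |U|=2: {3,7}:2  {6,7}:1
  |U|=3: {3,6,7}:3  {5,6,7}:1
  |U|=4: {3,5,6,7}:4  {4,5,6,7}:1
  |U|=5: {3,4,5,6,7}:5
  |U|=6: {2,3,4,5,6,7}:5
  start at 0(h): 5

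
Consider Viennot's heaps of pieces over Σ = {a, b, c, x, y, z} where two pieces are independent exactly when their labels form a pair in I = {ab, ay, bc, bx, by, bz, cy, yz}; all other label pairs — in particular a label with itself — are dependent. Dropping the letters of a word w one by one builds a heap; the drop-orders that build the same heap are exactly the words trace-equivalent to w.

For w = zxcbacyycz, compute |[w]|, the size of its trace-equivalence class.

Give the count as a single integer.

210

piece 0:z — minimal
piece 1:x rests on {0:z}
piece 2:c rests on {1:x}
piece 3:b — minimal
piece 4:a rests on {2:c}
piece 5:c rests on {4:a}
piece 6:y rests on {1:x}
piece 7:y rests on {6:y}
piece 8:c rests on {5:c}
piece 9:z rests on {8:c}
minimal pieces: {0:z, 3:b}
ways to finish when only these pieces remain (= sum over removing one remaining piece with nothing left below it):
  1 left: {3}→1  {7}→1  {9}→1
  2 left: {3,7}→2  {3,9}→2  {6,7}→1  {7,9}→2  {8,9}→1
  3 left: {3,6,7}→3  {3,7,9}→6  {3,8,9}→3  {5,8,9}→1  {6,7,9}→3  {7,8,9}→3
  4 left: {3,5,8,9}→4  {3,6,7,9}→12  {3,7,8,9}→12  {4,5,8,9}→1  {5,7,8,9}→4  {6,7,8,9}→6
  5 left: {2,4,5,8,9}→1  {3,4,5,8,9}→5  {3,5,7,8,9}→20  {3,6,7,8,9}→30  {4,5,7,8,9}→5  {5,6,7,8,9}→10
  6 left: {2,3,4,5,8,9}→6  {2,4,5,7,8,9}→6  {3,4,5,7,8,9}→30  {3,5,6,7,8,9}→60  {4,5,6,7,8,9}→15
  7 left: {2,3,4,5,7,8,9}→42  {2,4,5,6,7,8,9}→21  {3,4,5,6,7,8,9}→105
  8 left: {1,2,4,5,6,7,8,9}→21  {2,3,4,5,6,7,8,9}→168
  placing 0:z first → 189 extensions
  placing 3:b first → 21 extensions
total linear extensions = 210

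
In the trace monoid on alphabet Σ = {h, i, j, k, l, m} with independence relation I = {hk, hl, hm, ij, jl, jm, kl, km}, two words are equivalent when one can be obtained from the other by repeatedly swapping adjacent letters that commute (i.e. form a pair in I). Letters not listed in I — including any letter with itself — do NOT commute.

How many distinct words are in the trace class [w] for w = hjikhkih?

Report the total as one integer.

0(h) covers ∅
1(j) covers 0:h
2(i) covers 0:h
3(k) covers 1:j, 2:i
4(h) covers 1:j, 2:i
5(k) covers 3:k
6(i) covers 4:h, 5:k
7(h) covers 6:i
floor of heap: 0:h
completions by unplaced set U, small U first (add the entries for U minus each lowest piece of U):
  |U|=1: {7}:1
  |U|=2: {6,7}:1
  |U|=3: {4,6,7}:1  {5,6,7}:1
  |U|=4: {3,5,6,7}:1  {4,5,6,7}:2
  |U|=5: {3,4,5,6,7}:3
  |U|=6: {1,3,4,5,6,7}:3  {2,3,4,5,6,7}:3
  start at 0(h): 6

6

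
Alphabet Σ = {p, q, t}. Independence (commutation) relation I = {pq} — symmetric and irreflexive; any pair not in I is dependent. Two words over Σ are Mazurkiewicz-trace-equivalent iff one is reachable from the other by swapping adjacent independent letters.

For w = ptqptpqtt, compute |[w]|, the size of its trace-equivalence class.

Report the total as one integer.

4

0(p) covers ∅
1(t) covers 0:p
2(q) covers 1:t
3(p) covers 1:t
4(t) covers 2:q, 3:p
5(p) covers 4:t
6(q) covers 4:t
7(t) covers 5:p, 6:q
8(t) covers 7:t
floor of heap: 0:p
completions by unplaced set U, small U first (add the entries for U minus each lowest piece of U):
  |U|=1: {8}:1
  |U|=2: {7,8}:1
  |U|=3: {5,7,8}:1  {6,7,8}:1
  |U|=4: {5,6,7,8}:2
  |U|=5: {4,5,6,7,8}:2
  |U|=6: {2,4,5,6,7,8}:2  {3,4,5,6,7,8}:2
  |U|=7: {2,3,4,5,6,7,8}:4
  start at 0(p): 4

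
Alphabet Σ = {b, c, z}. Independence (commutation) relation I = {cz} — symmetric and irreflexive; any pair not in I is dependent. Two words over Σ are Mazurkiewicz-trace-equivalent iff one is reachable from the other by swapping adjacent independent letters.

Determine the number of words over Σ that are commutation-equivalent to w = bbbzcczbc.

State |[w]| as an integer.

6

#0=b has no predecessor
#1=b depends on [0:b]
#2=b depends on [1:b]
#3=z depends on [2:b]
#4=c depends on [2:b]
#5=c depends on [4:c]
#6=z depends on [3:z]
#7=b depends on [5:c, 6:z]
#8=c depends on [7:b]
sources: [0:b]
N(rest) = Σ N(rest − s) over sources s of rest; N(one piece) = 1:
  size 1 → [8]=1
  size 2 → [7,8]=1
  size 3 → [5,7,8]=1  [6,7,8]=1
  size 4 → [3,6,7,8]=1  [4,5,7,8]=1  [5,6,7,8]=2
  size 5 → [3,5,6,7,8]=3  [4,5,6,7,8]=3
  size 6 → [3,4,5,6,7,8]=6
  size 7 → [2,3,4,5,6,7,8]=6
  first=0(b) contributes 6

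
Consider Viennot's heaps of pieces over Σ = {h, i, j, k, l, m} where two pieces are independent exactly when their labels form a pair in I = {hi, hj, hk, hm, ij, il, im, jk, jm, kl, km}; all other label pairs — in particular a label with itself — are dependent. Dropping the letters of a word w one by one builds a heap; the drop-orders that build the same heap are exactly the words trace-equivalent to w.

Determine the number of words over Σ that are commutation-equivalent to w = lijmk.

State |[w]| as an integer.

piece 0:l — minimal
piece 1:i — minimal
piece 2:j rests on {0:l}
piece 3:m rests on {0:l}
piece 4:k rests on {1:i}
minimal pieces: {0:l, 1:i}
ways to finish when only these pieces remain (= sum over removing one remaining piece with nothing left below it):
  1 left: {2}→1  {3}→1  {4}→1
  2 left: {1,4}→1  {2,3}→2  {2,4}→2  {3,4}→2
  3 left: {0,2,3}→2  {1,2,4}→3  {1,3,4}→3  {2,3,4}→6
  placing 0:l first → 12 extensions
  placing 1:i first → 8 extensions
total linear extensions = 20

20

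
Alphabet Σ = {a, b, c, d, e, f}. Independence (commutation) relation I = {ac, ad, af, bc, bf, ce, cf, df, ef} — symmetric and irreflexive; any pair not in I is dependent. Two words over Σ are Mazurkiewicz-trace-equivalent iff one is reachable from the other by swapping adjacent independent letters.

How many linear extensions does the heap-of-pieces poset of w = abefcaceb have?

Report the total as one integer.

252

drop 0:a onto floor
drop 1:b onto {0:a}
drop 2:e onto {1:b}
drop 3:f onto floor
drop 4:c onto floor
drop 5:a onto {2:e}
drop 6:c onto {4:c}
drop 7:e onto {5:a}
drop 8:b onto {7:e}
ground layer = {0:a, 3:f, 4:c}
drop-orders for the pieces not yet dropped (sum over which currently-grounded one goes next):
  1 to go: {3} 1  {6} 1  {8} 1
  2 to go: {3,6} 2  {3,8} 2  {4,6} 1  {6,8} 2  {7,8} 1
  3 to go: {3,4,6} 3  {3,6,8} 6  {3,7,8} 3  {4,6,8} 3  {5,7,8} 1  {6,7,8} 3
  4 to go: {2,5,7,8} 1  {3,4,6,8} 12  {3,5,7,8} 4  {3,6,7,8} 12  {4,6,7,8} 6  {5,6,7,8} 4
  5 to go: {1,2,5,7,8} 1  {2,3,5,7,8} 5  {2,5,6,7,8} 5  {3,4,6,7,8} 30  {3,5,6,7,8} 20  {4,5,6,7,8} 10
  6 to go: {0,1,2,5,7,8} 1  {1,2,3,5,7,8} 6  {1,2,5,6,7,8} 6  {2,3,5,6,7,8} 30  {2,4,5,6,7,8} 15  {3,4,5,6,7,8} 60
  7 to go: {0,1,2,3,5,7,8} 7  {0,1,2,5,6,7,8} 7  {1,2,3,5,6,7,8} 42  {1,2,4,5,6,7,8} 21  {2,3,4,5,6,7,8} 105
  if 0:a drops first: 168 orders
  if 3:f drops first: 28 orders
  if 4:c drops first: 56 orders
heap linearizations: 252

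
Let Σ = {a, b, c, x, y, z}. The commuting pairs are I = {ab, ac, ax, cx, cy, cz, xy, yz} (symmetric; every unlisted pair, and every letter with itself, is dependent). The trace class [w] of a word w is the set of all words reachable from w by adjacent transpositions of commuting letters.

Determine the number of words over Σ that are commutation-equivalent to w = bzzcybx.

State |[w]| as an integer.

0(b) covers ∅
1(z) covers 0:b
2(z) covers 1:z
3(c) covers 0:b
4(y) covers 0:b
5(b) covers 2:z, 3:c, 4:y
6(x) covers 5:b
floor of heap: 0:b
completions by unplaced set U, small U first (add the entries for U minus each lowest piece of U):
  |U|=1: {6}:1
  |U|=2: {5,6}:1
  |U|=3: {2,5,6}:1  {3,5,6}:1  {4,5,6}:1
  |U|=4: {1,2,5,6}:1  {2,3,5,6}:2  {2,4,5,6}:2  {3,4,5,6}:2
  |U|=5: {1,2,3,5,6}:3  {1,2,4,5,6}:3  {2,3,4,5,6}:6
  start at 0(b): 12

12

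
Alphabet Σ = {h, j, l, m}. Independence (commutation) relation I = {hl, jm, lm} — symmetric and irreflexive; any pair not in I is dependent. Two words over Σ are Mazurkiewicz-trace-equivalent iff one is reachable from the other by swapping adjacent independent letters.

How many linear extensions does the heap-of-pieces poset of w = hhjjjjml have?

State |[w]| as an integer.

#0=h has no predecessor
#1=h depends on [0:h]
#2=j depends on [1:h]
#3=j depends on [2:j]
#4=j depends on [3:j]
#5=j depends on [4:j]
#6=m depends on [1:h]
#7=l depends on [5:j]
sources: [0:h]
N(rest) = Σ N(rest − s) over sources s of rest; N(one piece) = 1:
  size 1 → [6]=1  [7]=1
  size 2 → [5,7]=1  [6,7]=2
  size 3 → [4,5,7]=1  [5,6,7]=3
  size 4 → [3,4,5,7]=1  [4,5,6,7]=4
  size 5 → [2,3,4,5,7]=1  [3,4,5,6,7]=5
  size 6 → [2,3,4,5,6,7]=6
  first=0(h) contributes 6

6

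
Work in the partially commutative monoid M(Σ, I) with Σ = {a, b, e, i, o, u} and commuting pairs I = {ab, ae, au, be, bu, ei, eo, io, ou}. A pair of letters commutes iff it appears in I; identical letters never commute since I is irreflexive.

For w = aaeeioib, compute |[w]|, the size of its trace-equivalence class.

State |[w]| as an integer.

84

drop 0:a onto floor
drop 1:a onto {0:a}
drop 2:e onto floor
drop 3:e onto {2:e}
drop 4:i onto {1:a}
drop 5:o onto {1:a}
drop 6:i onto {4:i}
drop 7:b onto {5:o, 6:i}
ground layer = {0:a, 2:e}
drop-orders for the pieces not yet dropped (sum over which currently-grounded one goes next):
  1 to go: {3} 1  {7} 1
  2 to go: {2,3} 1  {3,7} 2  {5,7} 1  {6,7} 1
  3 to go: {2,3,7} 3  {3,5,7} 3  {3,6,7} 3  {4,6,7} 1  {5,6,7} 2
  4 to go: {2,3,5,7} 6  {2,3,6,7} 6  {3,4,6,7} 4  {3,5,6,7} 8  {4,5,6,7} 3
  5 to go: {1,4,5,6,7} 3  {2,3,4,6,7} 10  {2,3,5,6,7} 20  {3,4,5,6,7} 15
  6 to go: {0,1,4,5,6,7} 3  {1,3,4,5,6,7} 18  {2,3,4,5,6,7} 45
  if 0:a drops first: 63 orders
  if 2:e drops first: 21 orders
heap linearizations: 84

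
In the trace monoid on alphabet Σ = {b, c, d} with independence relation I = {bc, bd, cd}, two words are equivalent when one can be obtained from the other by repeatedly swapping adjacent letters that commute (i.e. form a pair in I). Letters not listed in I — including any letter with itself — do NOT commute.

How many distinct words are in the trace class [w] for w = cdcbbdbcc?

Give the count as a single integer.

1260

drop 0:c onto floor
drop 1:d onto floor
drop 2:c onto {0:c}
drop 3:b onto floor
drop 4:b onto {3:b}
drop 5:d onto {1:d}
drop 6:b onto {4:b}
drop 7:c onto {2:c}
drop 8:c onto {7:c}
ground layer = {0:c, 1:d, 3:b}
drop-orders for the pieces not yet dropped (sum over which currently-grounded one goes next):
  1 to go: {5} 1  {6} 1  {8} 1
  2 to go: {1,5} 1  {4,6} 1  {5,6} 2  {5,8} 2  {6,8} 2  {7,8} 1
  3 to go: {1,5,6} 3  {1,5,8} 3  {2,7,8} 1  {3,4,6} 1  {4,5,6} 3  {4,6,8} 3  {5,6,8} 6  {5,7,8} 3  {6,7,8} 3
  4 to go: {0,2,7,8} 1  {1,4,5,6} 6  {1,5,6,8} 12  {1,5,7,8} 6  {2,5,7,8} 4  {2,6,7,8} 4  {3,4,5,6} 4  {3,4,6,8} 4  {4,5,6,8} 12  {4,6,7,8} 6  {5,6,7,8} 12
  5 to go: {0,2,5,7,8} 5  {0,2,6,7,8} 5  {1,2,5,7,8} 10  {1,3,4,5,6} 10  {1,4,5,6,8} 30  {1,5,6,7,8} 30  {2,4,6,7,8} 10  {2,5,6,7,8} 20  {3,4,5,6,8} 20  {3,4,6,7,8} 10  {4,5,6,7,8} 30
  6 to go: {0,1,2,5,7,8} 15  {0,2,4,6,7,8} 15  {0,2,5,6,7,8} 30  {1,2,5,6,7,8} 60  {1,3,4,5,6,8} 60  {1,4,5,6,7,8} 90  {2,3,4,6,7,8} 20  {2,4,5,6,7,8} 60  {3,4,5,6,7,8} 60
  7 to go: {0,1,2,5,6,7,8} 105  {0,2,3,4,6,7,8} 35  {0,2,4,5,6,7,8} 105  {1,2,4,5,6,7,8} 210  {1,3,4,5,6,7,8} 210  {2,3,4,5,6,7,8} 140
  if 0:c drops first: 560 orders
  if 1:d drops first: 280 orders
  if 3:b drops first: 420 orders
heap linearizations: 1260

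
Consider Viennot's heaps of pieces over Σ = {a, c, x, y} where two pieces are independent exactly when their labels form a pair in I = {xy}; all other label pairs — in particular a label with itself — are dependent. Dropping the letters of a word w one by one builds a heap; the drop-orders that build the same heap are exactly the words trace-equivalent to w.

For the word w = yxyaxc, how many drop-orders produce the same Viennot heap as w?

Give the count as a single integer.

piece 0:y — minimal
piece 1:x — minimal
piece 2:y rests on {0:y}
piece 3:a rests on {1:x, 2:y}
piece 4:x rests on {3:a}
piece 5:c rests on {4:x}
minimal pieces: {0:y, 1:x}
ways to finish when only these pieces remain (= sum over removing one remaining piece with nothing left below it):
  1 left: {5}→1
  2 left: {4,5}→1
  3 left: {3,4,5}→1
  4 left: {1,3,4,5}→1  {2,3,4,5}→1
  placing 0:y first → 2 extensions
  placing 1:x first → 1 extensions
total linear extensions = 3

3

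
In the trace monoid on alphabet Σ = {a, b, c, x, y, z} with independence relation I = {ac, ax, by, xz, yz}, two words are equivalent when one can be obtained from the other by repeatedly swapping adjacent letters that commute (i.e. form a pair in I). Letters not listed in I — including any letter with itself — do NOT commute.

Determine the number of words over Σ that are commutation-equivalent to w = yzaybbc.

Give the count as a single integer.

piece 0:y — minimal
piece 1:z — minimal
piece 2:a rests on {0:y, 1:z}
piece 3:y rests on {2:a}
piece 4:b rests on {2:a}
piece 5:b rests on {4:b}
piece 6:c rests on {3:y, 5:b}
minimal pieces: {0:y, 1:z}
ways to finish when only these pieces remain (= sum over removing one remaining piece with nothing left below it):
  1 left: {6}→1
  2 left: {3,6}→1  {5,6}→1
  3 left: {3,5,6}→2  {4,5,6}→1
  4 left: {3,4,5,6}→3
  5 left: {2,3,4,5,6}→3
  placing 0:y first → 3 extensions
  placing 1:z first → 3 extensions
total linear extensions = 6

6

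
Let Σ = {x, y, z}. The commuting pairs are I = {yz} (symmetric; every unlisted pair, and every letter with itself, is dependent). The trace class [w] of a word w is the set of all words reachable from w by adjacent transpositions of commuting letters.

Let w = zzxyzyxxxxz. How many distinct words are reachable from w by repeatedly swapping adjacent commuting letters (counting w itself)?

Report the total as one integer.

3

piece 0:z — minimal
piece 1:z rests on {0:z}
piece 2:x rests on {1:z}
piece 3:y rests on {2:x}
piece 4:z rests on {2:x}
piece 5:y rests on {3:y}
piece 6:x rests on {4:z, 5:y}
piece 7:x rests on {6:x}
piece 8:x rests on {7:x}
piece 9:x rests on {8:x}
piece 10:z rests on {9:x}
minimal pieces: {0:z}
ways to finish when only these pieces remain (= sum over removing one remaining piece with nothing left below it):
  1 left: {10}→1
  2 left: {9,10}→1
  3 left: {8,9,10}→1
  4 left: {7,8,9,10}→1
  5 left: {6,7,8,9,10}→1
  6 left: {4,6,7,8,9,10}→1  {5,6,7,8,9,10}→1
  7 left: {3,5,6,7,8,9,10}→1  {4,5,6,7,8,9,10}→2
  8 left: {3,4,5,6,7,8,9,10}→3
  9 left: {2,3,4,5,6,7,8,9,10}→3
  placing 0:z first → 3 extensions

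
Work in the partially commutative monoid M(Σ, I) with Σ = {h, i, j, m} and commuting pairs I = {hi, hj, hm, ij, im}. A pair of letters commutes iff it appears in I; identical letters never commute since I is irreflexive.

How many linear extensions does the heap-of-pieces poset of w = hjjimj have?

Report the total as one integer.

drop 0:h onto floor
drop 1:j onto floor
drop 2:j onto {1:j}
drop 3:i onto floor
drop 4:m onto {2:j}
drop 5:j onto {4:m}
ground layer = {0:h, 1:j, 3:i}
drop-orders for the pieces not yet dropped (sum over which currently-grounded one goes next):
  1 to go: {0} 1  {3} 1  {5} 1
  2 to go: {0,3} 2  {0,5} 2  {3,5} 2  {4,5} 1
  3 to go: {0,3,5} 6  {0,4,5} 3  {2,4,5} 1  {3,4,5} 3
  4 to go: {0,2,4,5} 4  {0,3,4,5} 12  {1,2,4,5} 1  {2,3,4,5} 4
  if 0:h drops first: 5 orders
  if 1:j drops first: 20 orders
  if 3:i drops first: 5 orders
heap linearizations: 30

30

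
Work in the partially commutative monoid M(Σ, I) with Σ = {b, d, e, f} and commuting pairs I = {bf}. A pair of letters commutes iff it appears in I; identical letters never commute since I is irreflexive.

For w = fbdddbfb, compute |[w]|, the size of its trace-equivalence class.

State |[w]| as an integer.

0(f) covers ∅
1(b) covers ∅
2(d) covers 0:f, 1:b
3(d) covers 2:d
4(d) covers 3:d
5(b) covers 4:d
6(f) covers 4:d
7(b) covers 5:b
floor of heap: 0:f, 1:b
completions by unplaced set U, small U first (add the entries for U minus each lowest piece of U):
  |U|=1: {6}:1  {7}:1
  |U|=2: {5,7}:1  {6,7}:2
  |U|=3: {5,6,7}:3
  |U|=4: {4,5,6,7}:3
  |U|=5: {3,4,5,6,7}:3
  |U|=6: {2,3,4,5,6,7}:3
  start at 0(f): 3
  start at 1(b): 3
sum over floor = 6

6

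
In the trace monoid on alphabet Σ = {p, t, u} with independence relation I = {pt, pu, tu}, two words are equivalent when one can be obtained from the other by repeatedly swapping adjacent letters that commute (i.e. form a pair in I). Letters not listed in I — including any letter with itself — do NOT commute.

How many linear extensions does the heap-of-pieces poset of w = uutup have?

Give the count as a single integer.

20

drop 0:u onto floor
drop 1:u onto {0:u}
drop 2:t onto floor
drop 3:u onto {1:u}
drop 4:p onto floor
ground layer = {0:u, 2:t, 4:p}
drop-orders for the pieces not yet dropped (sum over which currently-grounded one goes next):
  1 to go: {2} 1  {3} 1  {4} 1
  2 to go: {1,3} 1  {2,3} 2  {2,4} 2  {3,4} 2
  3 to go: {0,1,3} 1  {1,2,3} 3  {1,3,4} 3  {2,3,4} 6
  if 0:u drops first: 12 orders
  if 2:t drops first: 4 orders
  if 4:p drops first: 4 orders
heap linearizations: 20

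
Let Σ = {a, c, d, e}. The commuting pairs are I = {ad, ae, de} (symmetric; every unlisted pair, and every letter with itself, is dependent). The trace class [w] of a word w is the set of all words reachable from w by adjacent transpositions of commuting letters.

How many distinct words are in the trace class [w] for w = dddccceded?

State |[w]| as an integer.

drop 0:d onto floor
drop 1:d onto {0:d}
drop 2:d onto {1:d}
drop 3:c onto {2:d}
drop 4:c onto {3:c}
drop 5:c onto {4:c}
drop 6:e onto {5:c}
drop 7:d onto {5:c}
drop 8:e onto {6:e}
drop 9:d onto {7:d}
ground layer = {0:d}
drop-orders for the pieces not yet dropped (sum over which currently-grounded one goes next):
  1 to go: {8} 1  {9} 1
  2 to go: {6,8} 1  {7,9} 1  {8,9} 2
  3 to go: {6,8,9} 3  {7,8,9} 3
  4 to go: {6,7,8,9} 6
  5 to go: {5,6,7,8,9} 6
  6 to go: {4,5,6,7,8,9} 6
  7 to go: {3,4,5,6,7,8,9} 6
  8 to go: {2,3,4,5,6,7,8,9} 6
  if 0:d drops first: 6 orders

6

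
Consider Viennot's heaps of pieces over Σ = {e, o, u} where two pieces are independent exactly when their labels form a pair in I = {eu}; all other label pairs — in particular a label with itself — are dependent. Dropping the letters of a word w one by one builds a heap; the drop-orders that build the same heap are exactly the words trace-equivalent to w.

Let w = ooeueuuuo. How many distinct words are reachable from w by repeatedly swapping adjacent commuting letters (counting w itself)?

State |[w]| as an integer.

0(o) covers ∅
1(o) covers 0:o
2(e) covers 1:o
3(u) covers 1:o
4(e) covers 2:e
5(u) covers 3:u
6(u) covers 5:u
7(u) covers 6:u
8(o) covers 4:e, 7:u
floor of heap: 0:o
completions by unplaced set U, small U first (add the entries for U minus each lowest piece of U):
  |U|=1: {8}:1
  |U|=2: {4,8}:1  {7,8}:1
  |U|=3: {2,4,8}:1  {4,7,8}:2  {6,7,8}:1
  |U|=4: {2,4,7,8}:3  {4,6,7,8}:3  {5,6,7,8}:1
  |U|=5: {2,4,6,7,8}:6  {3,5,6,7,8}:1  {4,5,6,7,8}:4
  |U|=6: {2,4,5,6,7,8}:10  {3,4,5,6,7,8}:5
  |U|=7: {2,3,4,5,6,7,8}:15
  start at 0(o): 15

15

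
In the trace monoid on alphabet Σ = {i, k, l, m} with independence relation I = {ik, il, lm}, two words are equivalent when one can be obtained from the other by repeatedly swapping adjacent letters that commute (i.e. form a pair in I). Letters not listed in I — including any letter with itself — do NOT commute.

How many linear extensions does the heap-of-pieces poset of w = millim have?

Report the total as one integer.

piece 0:m — minimal
piece 1:i rests on {0:m}
piece 2:l — minimal
piece 3:l rests on {2:l}
piece 4:i rests on {1:i}
piece 5:m rests on {4:i}
minimal pieces: {0:m, 2:l}
ways to finish when only these pieces remain (= sum over removing one remaining piece with nothing left below it):
  1 left: {3}→1  {5}→1
  2 left: {2,3}→1  {3,5}→2  {4,5}→1
  3 left: {1,4,5}→1  {2,3,5}→3  {3,4,5}→3
  4 left: {0,1,4,5}→1  {1,3,4,5}→4  {2,3,4,5}→6
  placing 0:m first → 10 extensions
  placing 2:l first → 5 extensions
total linear extensions = 15

15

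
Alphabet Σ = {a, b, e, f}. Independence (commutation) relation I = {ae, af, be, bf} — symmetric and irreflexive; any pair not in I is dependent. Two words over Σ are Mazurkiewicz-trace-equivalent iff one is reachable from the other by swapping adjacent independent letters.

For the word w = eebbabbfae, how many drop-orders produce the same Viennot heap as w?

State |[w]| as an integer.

#0=e has no predecessor
#1=e depends on [0:e]
#2=b has no predecessor
#3=b depends on [2:b]
#4=a depends on [3:b]
#5=b depends on [4:a]
#6=b depends on [5:b]
#7=f depends on [1:e]
#8=a depends on [6:b]
#9=e depends on [7:f]
sources: [0:e, 2:b]
N(rest) = Σ N(rest − s) over sources s of rest; N(one piece) = 1:
  size 1 → [8]=1  [9]=1
  size 2 → [6,8]=1  [7,9]=1  [8,9]=2
  size 3 → [1,7,9]=1  [5,6,8]=1  [6,8,9]=3  [7,8,9]=3
  size 4 → [0,1,7,9]=1  [1,7,8,9]=4  [4,5,6,8]=1  [5,6,8,9]=4  [6,7,8,9]=6
  size 5 → [0,1,7,8,9]=5  [1,6,7,8,9]=10  [3,4,5,6,8]=1  [4,5,6,8,9]=5  [5,6,7,8,9]=10
  size 6 → [0,1,6,7,8,9]=15  [1,5,6,7,8,9]=20  [2,3,4,5,6,8]=1  [3,4,5,6,8,9]=6  [4,5,6,7,8,9]=15
  size 7 → [0,1,5,6,7,8,9]=35  [1,4,5,6,7,8,9]=35  [2,3,4,5,6,8,9]=7  [3,4,5,6,7,8,9]=21
  size 8 → [0,1,4,5,6,7,8,9]=70  [1,3,4,5,6,7,8,9]=56  [2,3,4,5,6,7,8,9]=28
  first=0(e) contributes 84
  first=2(b) contributes 126
|[w]| = 210

210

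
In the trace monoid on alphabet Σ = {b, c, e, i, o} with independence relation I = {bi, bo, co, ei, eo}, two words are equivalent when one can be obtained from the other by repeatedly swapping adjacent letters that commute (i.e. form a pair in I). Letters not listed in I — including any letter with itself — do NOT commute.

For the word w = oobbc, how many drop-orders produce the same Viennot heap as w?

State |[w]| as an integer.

10

0(o) covers ∅
1(o) covers 0:o
2(b) covers ∅
3(b) covers 2:b
4(c) covers 3:b
floor of heap: 0:o, 2:b
completions by unplaced set U, small U first (add the entries for U minus each lowest piece of U):
  |U|=1: {1}:1  {4}:1
  |U|=2: {0,1}:1  {1,4}:2  {3,4}:1
  |U|=3: {0,1,4}:3  {1,3,4}:3  {2,3,4}:1
  start at 0(o): 4
  start at 2(b): 6
sum over floor = 10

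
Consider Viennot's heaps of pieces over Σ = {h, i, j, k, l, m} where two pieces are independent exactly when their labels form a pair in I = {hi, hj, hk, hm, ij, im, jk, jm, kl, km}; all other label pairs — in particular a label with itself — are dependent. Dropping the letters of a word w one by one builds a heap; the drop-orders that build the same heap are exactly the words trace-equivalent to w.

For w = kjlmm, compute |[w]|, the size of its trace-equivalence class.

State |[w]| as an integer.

#0=k has no predecessor
#1=j has no predecessor
#2=l depends on [1:j]
#3=m depends on [2:l]
#4=m depends on [3:m]
sources: [0:k, 1:j]
N(rest) = Σ N(rest − s) over sources s of rest; N(one piece) = 1:
  size 1 → [0]=1  [4]=1
  size 2 → [0,4]=2  [3,4]=1
  size 3 → [0,3,4]=3  [2,3,4]=1
  first=0(k) contributes 1
  first=1(j) contributes 4
|[w]| = 5

5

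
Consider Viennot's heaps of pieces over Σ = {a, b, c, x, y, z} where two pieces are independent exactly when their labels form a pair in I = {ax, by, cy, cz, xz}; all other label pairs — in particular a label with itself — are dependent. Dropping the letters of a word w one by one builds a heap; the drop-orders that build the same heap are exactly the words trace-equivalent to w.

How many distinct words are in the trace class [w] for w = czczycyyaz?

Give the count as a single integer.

piece 0:c — minimal
piece 1:z — minimal
piece 2:c rests on {0:c}
piece 3:z rests on {1:z}
piece 4:y rests on {3:z}
piece 5:c rests on {2:c}
piece 6:y rests on {4:y}
piece 7:y rests on {6:y}
piece 8:a rests on {5:c, 7:y}
piece 9:z rests on {8:a}
minimal pieces: {0:c, 1:z}
ways to finish when only these pieces remain (= sum over removing one remaining piece with nothing left below it):
  1 left: {9}→1
  2 left: {8,9}→1
  3 left: {5,8,9}→1  {7,8,9}→1
  4 left: {2,5,8,9}→1  {5,7,8,9}→2  {6,7,8,9}→1
  5 left: {0,2,5,8,9}→1  {2,5,7,8,9}→3  {4,6,7,8,9}→1  {5,6,7,8,9}→3
  6 left: {0,2,5,7,8,9}→4  {2,5,6,7,8,9}→6  {3,4,6,7,8,9}→1  {4,5,6,7,8,9}→4
  7 left: {0,2,5,6,7,8,9}→10  {1,3,4,6,7,8,9}→1  {2,4,5,6,7,8,9}→10  {3,4,5,6,7,8,9}→5
  8 left: {0,2,4,5,6,7,8,9}→20  {1,3,4,5,6,7,8,9}→6  {2,3,4,5,6,7,8,9}→15
  placing 0:c first → 21 extensions
  placing 1:z first → 35 extensions
total linear extensions = 56

56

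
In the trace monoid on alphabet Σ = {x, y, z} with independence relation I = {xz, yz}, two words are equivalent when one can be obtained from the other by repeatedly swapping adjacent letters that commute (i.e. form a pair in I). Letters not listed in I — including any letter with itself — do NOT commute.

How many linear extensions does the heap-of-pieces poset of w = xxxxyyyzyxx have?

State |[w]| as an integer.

11

0(x) covers ∅
1(x) covers 0:x
2(x) covers 1:x
3(x) covers 2:x
4(y) covers 3:x
5(y) covers 4:y
6(y) covers 5:y
7(z) covers ∅
8(y) covers 6:y
9(x) covers 8:y
10(x) covers 9:x
floor of heap: 0:x, 7:z
completions by unplaced set U, small U first (add the entries for U minus each lowest piece of U):
  |U|=1: {7}:1  {10}:1
  |U|=2: {7,10}:2  {9,10}:1
  |U|=3: {7,9,10}:3  {8,9,10}:1
  |U|=4: {6,8,9,10}:1  {7,8,9,10}:4
  |U|=5: {5,6,8,9,10}:1  {6,7,8,9,10}:5
  |U|=6: {4,5,6,8,9,10}:1  {5,6,7,8,9,10}:6
  |U|=7: {3,4,5,6,8,9,10}:1  {4,5,6,7,8,9,10}:7
  |U|=8: {2,3,4,5,6,8,9,10}:1  {3,4,5,6,7,8,9,10}:8
  |U|=9: {1,2,3,4,5,6,8,9,10}:1  {2,3,4,5,6,7,8,9,10}:9
  start at 0(x): 10
  start at 7(z): 1
sum over floor = 11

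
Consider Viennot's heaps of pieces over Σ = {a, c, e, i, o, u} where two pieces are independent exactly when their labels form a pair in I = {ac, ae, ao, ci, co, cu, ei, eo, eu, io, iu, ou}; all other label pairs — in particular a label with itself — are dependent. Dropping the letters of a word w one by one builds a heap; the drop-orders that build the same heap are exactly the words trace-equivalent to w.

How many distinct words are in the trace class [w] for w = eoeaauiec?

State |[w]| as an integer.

drop 0:e onto floor
drop 1:o onto floor
drop 2:e onto {0:e}
drop 3:a onto floor
drop 4:a onto {3:a}
drop 5:u onto {4:a}
drop 6:i onto {4:a}
drop 7:e onto {2:e}
drop 8:c onto {7:e}
ground layer = {0:e, 1:o, 3:a}
drop-orders for the pieces not yet dropped (sum over which currently-grounded one goes next):
  1 to go: {1} 1  {5} 1  {6} 1  {8} 1
  2 to go: {1,5} 2  {1,6} 2  {1,8} 2  {5,6} 2  {5,8} 2  {6,8} 2  {7,8} 1
  3 to go: {1,5,6} 6  {1,5,8} 6  {1,6,8} 6  {1,7,8} 3  {2,7,8} 1  {4,5,6} 2  {5,6,8} 6  {5,7,8} 3  {6,7,8} 3
  4 to go: {0,2,7,8} 1  {1,2,7,8} 4  {1,4,5,6} 8  {1,5,6,8} 24  {1,5,7,8} 12  {1,6,7,8} 12  {2,5,7,8} 4  {2,6,7,8} 4  {3,4,5,6} 2  {4,5,6,8} 8  {5,6,7,8} 12
  5 to go: {0,1,2,7,8} 5  {0,2,5,7,8} 5  {0,2,6,7,8} 5  {1,2,5,7,8} 20  {1,2,6,7,8} 20  {1,3,4,5,6} 10  {1,4,5,6,8} 40  {1,5,6,7,8} 60  {2,5,6,7,8} 20  {3,4,5,6,8} 10  {4,5,6,7,8} 20
  6 to go: {0,1,2,5,7,8} 30  {0,1,2,6,7,8} 30  {0,2,5,6,7,8} 30  {1,2,5,6,7,8} 120  {1,3,4,5,6,8} 60  {1,4,5,6,7,8} 120  {2,4,5,6,7,8} 40  {3,4,5,6,7,8} 30
  7 to go: {0,1,2,5,6,7,8} 210  {0,2,4,5,6,7,8} 70  {1,2,4,5,6,7,8} 280  {1,3,4,5,6,7,8} 210  {2,3,4,5,6,7,8} 70
  if 0:e drops first: 560 orders
  if 1:o drops first: 140 orders
  if 3:a drops first: 560 orders
heap linearizations: 1260

1260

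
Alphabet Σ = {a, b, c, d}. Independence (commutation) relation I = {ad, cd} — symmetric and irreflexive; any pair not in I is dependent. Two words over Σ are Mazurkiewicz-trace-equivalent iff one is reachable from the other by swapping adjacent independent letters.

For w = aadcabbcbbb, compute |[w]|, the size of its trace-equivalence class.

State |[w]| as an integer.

drop 0:a onto floor
drop 1:a onto {0:a}
drop 2:d onto floor
drop 3:c onto {1:a}
drop 4:a onto {3:c}
drop 5:b onto {2:d, 4:a}
drop 6:b onto {5:b}
drop 7:c onto {6:b}
drop 8:b onto {7:c}
drop 9:b onto {8:b}
drop 10:b onto {9:b}
ground layer = {0:a, 2:d}
drop-orders for the pieces not yet dropped (sum over which currently-grounded one goes next):
  1 to go: {10} 1
  2 to go: {9,10} 1
  3 to go: {8,9,10} 1
  4 to go: {7,8,9,10} 1
  5 to go: {6,7,8,9,10} 1
  6 to go: {5,6,7,8,9,10} 1
  7 to go: {2,5,6,7,8,9,10} 1  {4,5,6,7,8,9,10} 1
  8 to go: {2,4,5,6,7,8,9,10} 2  {3,4,5,6,7,8,9,10} 1
  9 to go: {1,3,4,5,6,7,8,9,10} 1  {2,3,4,5,6,7,8,9,10} 3
  if 0:a drops first: 4 orders
  if 2:d drops first: 1 orders
heap linearizations: 5

5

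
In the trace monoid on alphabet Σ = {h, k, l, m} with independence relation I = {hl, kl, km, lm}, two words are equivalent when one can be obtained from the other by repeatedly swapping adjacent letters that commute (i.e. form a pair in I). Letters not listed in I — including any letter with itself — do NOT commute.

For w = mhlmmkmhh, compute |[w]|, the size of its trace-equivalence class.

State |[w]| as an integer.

drop 0:m onto floor
drop 1:h onto {0:m}
drop 2:l onto floor
drop 3:m onto {1:h}
drop 4:m onto {3:m}
drop 5:k onto {1:h}
drop 6:m onto {4:m}
drop 7:h onto {5:k, 6:m}
drop 8:h onto {7:h}
ground layer = {0:m, 2:l}
drop-orders for the pieces not yet dropped (sum over which currently-grounded one goes next):
  1 to go: {2} 1  {8} 1
  2 to go: {2,8} 2  {7,8} 1
  3 to go: {2,7,8} 3  {5,7,8} 1  {6,7,8} 1
  4 to go: {2,5,7,8} 4  {2,6,7,8} 4  {4,6,7,8} 1  {5,6,7,8} 2
  5 to go: {2,4,6,7,8} 5  {2,5,6,7,8} 10  {3,4,6,7,8} 1  {4,5,6,7,8} 3
  6 to go: {2,3,4,6,7,8} 6  {2,4,5,6,7,8} 18  {3,4,5,6,7,8} 4
  7 to go: {1,3,4,5,6,7,8} 4  {2,3,4,5,6,7,8} 28
  if 0:m drops first: 32 orders
  if 2:l drops first: 4 orders
heap linearizations: 36

36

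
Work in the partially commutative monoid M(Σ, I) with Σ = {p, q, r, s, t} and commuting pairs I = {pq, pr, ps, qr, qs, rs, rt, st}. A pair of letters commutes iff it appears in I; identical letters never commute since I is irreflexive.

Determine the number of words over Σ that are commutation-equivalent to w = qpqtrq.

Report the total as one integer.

piece 0:q — minimal
piece 1:p — minimal
piece 2:q rests on {0:q}
piece 3:t rests on {1:p, 2:q}
piece 4:r — minimal
piece 5:q rests on {3:t}
minimal pieces: {0:q, 1:p, 4:r}
ways to finish when only these pieces remain (= sum over removing one remaining piece with nothing left below it):
  1 left: {4}→1  {5}→1
  2 left: {3,5}→1  {4,5}→2
  3 left: {1,3,5}→1  {2,3,5}→1  {3,4,5}→3
  4 left: {0,2,3,5}→1  {1,2,3,5}→2  {1,3,4,5}→4  {2,3,4,5}→4
  placing 0:q first → 10 extensions
  placing 1:p first → 5 extensions
  placing 4:r first → 3 extensions
total linear extensions = 18

18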